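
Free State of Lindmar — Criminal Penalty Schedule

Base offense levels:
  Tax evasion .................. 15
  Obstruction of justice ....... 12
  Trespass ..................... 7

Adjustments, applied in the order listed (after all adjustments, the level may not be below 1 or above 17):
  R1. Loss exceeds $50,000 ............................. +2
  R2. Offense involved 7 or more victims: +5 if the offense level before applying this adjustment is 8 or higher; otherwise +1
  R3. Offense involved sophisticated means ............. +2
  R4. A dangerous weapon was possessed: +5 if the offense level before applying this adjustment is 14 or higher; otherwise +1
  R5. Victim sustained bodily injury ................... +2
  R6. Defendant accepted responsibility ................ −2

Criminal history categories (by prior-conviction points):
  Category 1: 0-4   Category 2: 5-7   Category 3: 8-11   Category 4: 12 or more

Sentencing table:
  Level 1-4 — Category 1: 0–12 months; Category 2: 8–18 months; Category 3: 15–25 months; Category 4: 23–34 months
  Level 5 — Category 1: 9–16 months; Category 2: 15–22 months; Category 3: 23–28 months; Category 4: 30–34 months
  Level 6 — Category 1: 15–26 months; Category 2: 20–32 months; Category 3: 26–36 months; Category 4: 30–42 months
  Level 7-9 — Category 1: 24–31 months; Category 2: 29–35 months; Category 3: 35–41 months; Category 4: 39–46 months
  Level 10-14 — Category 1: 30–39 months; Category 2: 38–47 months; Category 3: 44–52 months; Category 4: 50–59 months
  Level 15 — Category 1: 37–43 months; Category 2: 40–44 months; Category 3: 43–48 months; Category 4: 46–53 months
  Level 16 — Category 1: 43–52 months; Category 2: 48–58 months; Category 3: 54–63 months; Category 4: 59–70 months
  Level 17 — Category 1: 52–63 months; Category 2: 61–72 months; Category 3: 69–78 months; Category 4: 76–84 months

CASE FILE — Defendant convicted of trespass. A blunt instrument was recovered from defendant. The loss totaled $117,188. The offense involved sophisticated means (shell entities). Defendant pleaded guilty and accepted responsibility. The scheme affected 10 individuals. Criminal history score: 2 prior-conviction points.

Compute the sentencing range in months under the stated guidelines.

52-63 months

Base offense level for trespass: 7.
R1 applies: 7 + 2 = 9.
R2 applies (level before this adjustment is 9 ≥ 8, so +5): 9 + 5 = 14.
R3 applies: 14 + 2 = 16.
R4 applies (level before this adjustment is 16 ≥ 14, so +5): 16 + 5 = 21.
R6 applies: 21 − 2 = 19.
Level 19 exceeds the maximum of 17; capped at 17.
Final offense level: 17.
Criminal history: 2 prior points → Category 1 (0-4).
Level 17 falls in the 17 band.
Grid: Level 17 × Category 1 = 52-63 months.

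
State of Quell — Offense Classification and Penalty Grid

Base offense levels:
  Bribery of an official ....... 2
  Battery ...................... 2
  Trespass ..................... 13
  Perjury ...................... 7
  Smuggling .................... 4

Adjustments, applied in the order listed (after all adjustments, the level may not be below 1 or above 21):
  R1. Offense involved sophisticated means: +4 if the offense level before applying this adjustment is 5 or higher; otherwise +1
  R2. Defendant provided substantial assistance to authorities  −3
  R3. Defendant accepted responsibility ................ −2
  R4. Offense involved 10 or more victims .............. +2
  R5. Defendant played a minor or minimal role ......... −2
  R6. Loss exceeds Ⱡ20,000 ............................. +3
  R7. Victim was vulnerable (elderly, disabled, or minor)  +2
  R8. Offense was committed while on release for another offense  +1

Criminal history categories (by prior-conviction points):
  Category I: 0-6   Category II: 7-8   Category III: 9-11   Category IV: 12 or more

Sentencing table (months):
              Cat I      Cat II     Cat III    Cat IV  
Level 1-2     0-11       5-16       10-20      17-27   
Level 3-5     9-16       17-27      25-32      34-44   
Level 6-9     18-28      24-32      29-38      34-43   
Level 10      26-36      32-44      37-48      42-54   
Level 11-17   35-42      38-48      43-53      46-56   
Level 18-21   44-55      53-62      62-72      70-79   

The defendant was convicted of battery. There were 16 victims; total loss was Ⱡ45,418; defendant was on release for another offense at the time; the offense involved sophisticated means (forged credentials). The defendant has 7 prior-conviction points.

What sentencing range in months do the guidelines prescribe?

Base offense level for battery: 2.
R1 applies (level before this adjustment is 2 < 5, so +1): 2 + 1 = 3.
R2 does not apply.
R4 applies: 3 + 2 = 5.
R5 does not apply.
R6 applies: 5 + 3 = 8.
R8 applies: 8 + 1 = 9.
Final offense level: 9.
Criminal history: 7 prior points → Category II (7-8).
Level 9 falls in the 6-9 band.
Grid: Level 6-9 × Category II = 24-32 months.

24-32 months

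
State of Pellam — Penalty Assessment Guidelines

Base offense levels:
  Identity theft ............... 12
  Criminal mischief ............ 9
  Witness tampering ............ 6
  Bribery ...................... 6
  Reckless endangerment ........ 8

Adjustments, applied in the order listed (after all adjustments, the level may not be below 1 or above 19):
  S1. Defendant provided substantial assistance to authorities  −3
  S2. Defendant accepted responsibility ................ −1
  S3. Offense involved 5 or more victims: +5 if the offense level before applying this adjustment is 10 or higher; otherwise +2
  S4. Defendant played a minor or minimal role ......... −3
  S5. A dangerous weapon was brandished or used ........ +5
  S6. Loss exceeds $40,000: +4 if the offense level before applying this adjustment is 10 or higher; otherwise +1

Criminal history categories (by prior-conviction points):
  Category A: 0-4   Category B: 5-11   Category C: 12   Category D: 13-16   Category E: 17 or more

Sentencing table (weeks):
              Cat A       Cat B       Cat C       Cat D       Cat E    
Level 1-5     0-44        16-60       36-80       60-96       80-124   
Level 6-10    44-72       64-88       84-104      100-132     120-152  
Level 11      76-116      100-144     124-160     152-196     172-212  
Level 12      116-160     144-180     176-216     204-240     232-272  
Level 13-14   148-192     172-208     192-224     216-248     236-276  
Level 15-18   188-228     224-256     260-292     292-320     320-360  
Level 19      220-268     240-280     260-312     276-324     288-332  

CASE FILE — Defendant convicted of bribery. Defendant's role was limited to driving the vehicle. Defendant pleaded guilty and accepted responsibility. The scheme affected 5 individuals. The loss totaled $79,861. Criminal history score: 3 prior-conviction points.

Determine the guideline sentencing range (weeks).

Base offense level for bribery: 6.
S2 applies: 6 − 1 = 5.
S3 applies (level before this adjustment is 5 < 10, so +2): 5 + 2 = 7.
S4 applies: 7 − 3 = 4.
S6 applies (level before this adjustment is 4 < 10, so +1): 4 + 1 = 5.
Final offense level: 5.
Criminal history: 3 prior points → Category A (0-4).
Level 5 falls in the 1-5 band.
Grid: Level 1-5 × Category A = 0-44 weeks.

0-44 weeks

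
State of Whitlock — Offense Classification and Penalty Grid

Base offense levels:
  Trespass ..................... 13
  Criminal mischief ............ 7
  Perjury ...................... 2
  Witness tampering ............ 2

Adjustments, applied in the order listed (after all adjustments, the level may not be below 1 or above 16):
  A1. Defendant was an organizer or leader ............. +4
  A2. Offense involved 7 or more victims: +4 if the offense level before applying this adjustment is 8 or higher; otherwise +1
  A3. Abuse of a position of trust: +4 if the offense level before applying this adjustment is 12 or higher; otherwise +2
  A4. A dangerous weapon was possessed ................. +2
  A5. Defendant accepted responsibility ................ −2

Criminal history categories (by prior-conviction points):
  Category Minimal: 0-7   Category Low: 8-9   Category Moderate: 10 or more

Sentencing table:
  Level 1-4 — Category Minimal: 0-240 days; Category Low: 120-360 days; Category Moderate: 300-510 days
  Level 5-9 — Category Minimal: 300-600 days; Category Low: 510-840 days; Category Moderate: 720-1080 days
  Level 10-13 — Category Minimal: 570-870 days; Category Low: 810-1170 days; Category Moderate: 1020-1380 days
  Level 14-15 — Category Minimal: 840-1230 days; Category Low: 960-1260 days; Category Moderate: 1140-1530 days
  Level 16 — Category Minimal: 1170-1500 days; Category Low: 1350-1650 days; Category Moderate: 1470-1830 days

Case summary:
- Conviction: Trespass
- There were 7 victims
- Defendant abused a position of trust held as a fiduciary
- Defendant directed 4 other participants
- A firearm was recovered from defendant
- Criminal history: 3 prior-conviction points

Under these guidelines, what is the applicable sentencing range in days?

Base offense level for trespass: 13.
A1 applies: 13 + 4 = 17.
A2 applies (level before this adjustment is 17 ≥ 8, so +4): 17 + 4 = 21.
A3 applies (level before this adjustment is 21 ≥ 12, so +4): 21 + 4 = 25.
A4 applies: 25 + 2 = 27.
Level 27 exceeds the maximum of 16; capped at 16.
Final offense level: 16.
Criminal history: 3 prior points → Category Minimal (0-7).
Level 16 falls in the 16 band.
Grid: Level 16 × Category Minimal = 1170-1500 days.

1170-1500 days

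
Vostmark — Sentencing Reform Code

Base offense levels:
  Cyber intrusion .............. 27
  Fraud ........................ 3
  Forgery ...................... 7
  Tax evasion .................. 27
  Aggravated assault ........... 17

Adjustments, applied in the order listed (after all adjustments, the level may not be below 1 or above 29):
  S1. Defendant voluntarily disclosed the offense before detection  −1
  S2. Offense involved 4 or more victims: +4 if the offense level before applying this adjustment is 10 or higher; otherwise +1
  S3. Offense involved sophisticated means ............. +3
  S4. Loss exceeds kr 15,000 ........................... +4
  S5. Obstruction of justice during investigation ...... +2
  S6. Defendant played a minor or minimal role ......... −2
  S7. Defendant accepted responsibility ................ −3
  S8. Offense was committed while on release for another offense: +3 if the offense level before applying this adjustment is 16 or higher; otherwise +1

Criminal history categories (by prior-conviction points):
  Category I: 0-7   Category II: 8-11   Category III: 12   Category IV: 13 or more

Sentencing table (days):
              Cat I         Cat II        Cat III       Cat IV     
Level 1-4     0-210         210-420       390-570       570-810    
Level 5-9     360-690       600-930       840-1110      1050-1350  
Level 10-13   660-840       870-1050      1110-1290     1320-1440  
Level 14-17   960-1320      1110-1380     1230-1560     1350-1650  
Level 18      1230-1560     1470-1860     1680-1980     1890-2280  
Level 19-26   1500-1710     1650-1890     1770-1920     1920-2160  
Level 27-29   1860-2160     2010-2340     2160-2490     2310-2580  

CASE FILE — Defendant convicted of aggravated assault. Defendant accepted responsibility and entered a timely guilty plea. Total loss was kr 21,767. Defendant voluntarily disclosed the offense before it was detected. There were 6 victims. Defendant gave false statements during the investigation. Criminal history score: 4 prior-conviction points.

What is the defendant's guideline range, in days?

Base offense level for aggravated assault: 17.
S1 applies: 17 − 1 = 16.
S2 applies (level before this adjustment is 16 ≥ 10, so +4): 16 + 4 = 20.
S4 applies: 20 + 4 = 24.
S5 applies: 24 + 2 = 26.
S7 applies: 26 − 3 = 23.
Final offense level: 23.
Criminal history: 4 prior points → Category I (0-7).
Level 23 falls in the 19-26 band.
Grid: Level 19-26 × Category I = 1500-1710 days.

1500-1710 days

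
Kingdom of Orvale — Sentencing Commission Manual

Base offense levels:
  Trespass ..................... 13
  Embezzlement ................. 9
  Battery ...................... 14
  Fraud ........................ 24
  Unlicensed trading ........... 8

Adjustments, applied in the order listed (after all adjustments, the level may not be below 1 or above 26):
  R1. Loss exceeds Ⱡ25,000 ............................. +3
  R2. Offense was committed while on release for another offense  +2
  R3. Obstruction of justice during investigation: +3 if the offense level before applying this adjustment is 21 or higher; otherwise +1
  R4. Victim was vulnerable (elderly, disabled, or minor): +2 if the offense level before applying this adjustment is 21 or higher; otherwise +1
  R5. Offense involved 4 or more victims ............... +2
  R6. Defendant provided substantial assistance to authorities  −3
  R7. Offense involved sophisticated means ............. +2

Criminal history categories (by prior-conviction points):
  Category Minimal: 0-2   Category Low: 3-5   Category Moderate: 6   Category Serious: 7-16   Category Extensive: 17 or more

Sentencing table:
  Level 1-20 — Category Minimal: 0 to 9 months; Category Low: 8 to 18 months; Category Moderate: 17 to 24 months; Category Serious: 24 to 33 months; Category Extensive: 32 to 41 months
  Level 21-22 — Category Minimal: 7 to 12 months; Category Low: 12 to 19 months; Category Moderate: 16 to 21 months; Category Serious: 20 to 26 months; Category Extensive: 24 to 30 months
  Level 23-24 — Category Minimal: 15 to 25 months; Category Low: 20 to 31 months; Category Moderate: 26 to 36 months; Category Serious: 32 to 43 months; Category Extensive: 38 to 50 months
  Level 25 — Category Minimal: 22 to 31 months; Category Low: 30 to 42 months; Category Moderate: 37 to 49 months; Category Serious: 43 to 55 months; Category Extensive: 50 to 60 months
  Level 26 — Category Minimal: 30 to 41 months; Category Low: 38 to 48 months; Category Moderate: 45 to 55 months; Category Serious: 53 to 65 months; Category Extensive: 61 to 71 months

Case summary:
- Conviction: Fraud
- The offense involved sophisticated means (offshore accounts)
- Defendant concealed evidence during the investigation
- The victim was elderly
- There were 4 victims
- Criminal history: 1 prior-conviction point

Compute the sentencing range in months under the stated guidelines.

Base offense level for fraud: 24.
R3 applies (level before this adjustment is 24 ≥ 21, so +3): 24 + 3 = 27.
R4 applies (level before this adjustment is 27 ≥ 21, so +2): 27 + 2 = 29.
R5 applies: 29 + 2 = 31.
R6 does not apply.
R7 applies: 31 + 2 = 33.
Level 33 exceeds the maximum of 26; capped at 26.
Final offense level: 26.
Criminal history: 1 prior point → Category Minimal (0-2).
Level 26 falls in the 26 band.
Grid: Level 26 × Category Minimal = 30-41 months.

30-41 months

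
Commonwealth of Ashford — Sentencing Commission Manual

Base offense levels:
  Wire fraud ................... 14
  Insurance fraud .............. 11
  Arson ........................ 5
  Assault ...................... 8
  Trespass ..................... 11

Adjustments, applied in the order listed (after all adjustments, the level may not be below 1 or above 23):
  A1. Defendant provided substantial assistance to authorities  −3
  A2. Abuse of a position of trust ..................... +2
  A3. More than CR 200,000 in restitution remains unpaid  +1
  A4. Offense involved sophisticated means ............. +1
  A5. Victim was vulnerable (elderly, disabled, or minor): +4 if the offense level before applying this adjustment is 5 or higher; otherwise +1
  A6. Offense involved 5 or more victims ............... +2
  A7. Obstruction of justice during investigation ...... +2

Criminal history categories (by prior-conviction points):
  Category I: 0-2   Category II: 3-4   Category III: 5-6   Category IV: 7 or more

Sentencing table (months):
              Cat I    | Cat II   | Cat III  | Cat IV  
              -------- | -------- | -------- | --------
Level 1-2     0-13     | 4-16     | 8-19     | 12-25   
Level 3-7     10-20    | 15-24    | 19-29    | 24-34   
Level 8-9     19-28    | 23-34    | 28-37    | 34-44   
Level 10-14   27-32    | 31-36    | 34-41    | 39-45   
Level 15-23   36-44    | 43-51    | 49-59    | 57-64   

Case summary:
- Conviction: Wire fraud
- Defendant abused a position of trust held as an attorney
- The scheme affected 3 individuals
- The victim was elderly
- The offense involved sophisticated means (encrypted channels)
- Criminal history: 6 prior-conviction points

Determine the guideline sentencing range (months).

49-59 months

Base offense level for wire fraud: 14.
A2 applies: 14 + 2 = 16.
A4 applies: 16 + 1 = 17.
A5 applies (level before this adjustment is 17 ≥ 5, so +4): 17 + 4 = 21.
A6 does not apply.
A7 does not apply.
Final offense level: 21.
Criminal history: 6 prior points → Category III (5-6).
Level 21 falls in the 15-23 band.
Grid: Level 15-23 × Category III = 49-59 months.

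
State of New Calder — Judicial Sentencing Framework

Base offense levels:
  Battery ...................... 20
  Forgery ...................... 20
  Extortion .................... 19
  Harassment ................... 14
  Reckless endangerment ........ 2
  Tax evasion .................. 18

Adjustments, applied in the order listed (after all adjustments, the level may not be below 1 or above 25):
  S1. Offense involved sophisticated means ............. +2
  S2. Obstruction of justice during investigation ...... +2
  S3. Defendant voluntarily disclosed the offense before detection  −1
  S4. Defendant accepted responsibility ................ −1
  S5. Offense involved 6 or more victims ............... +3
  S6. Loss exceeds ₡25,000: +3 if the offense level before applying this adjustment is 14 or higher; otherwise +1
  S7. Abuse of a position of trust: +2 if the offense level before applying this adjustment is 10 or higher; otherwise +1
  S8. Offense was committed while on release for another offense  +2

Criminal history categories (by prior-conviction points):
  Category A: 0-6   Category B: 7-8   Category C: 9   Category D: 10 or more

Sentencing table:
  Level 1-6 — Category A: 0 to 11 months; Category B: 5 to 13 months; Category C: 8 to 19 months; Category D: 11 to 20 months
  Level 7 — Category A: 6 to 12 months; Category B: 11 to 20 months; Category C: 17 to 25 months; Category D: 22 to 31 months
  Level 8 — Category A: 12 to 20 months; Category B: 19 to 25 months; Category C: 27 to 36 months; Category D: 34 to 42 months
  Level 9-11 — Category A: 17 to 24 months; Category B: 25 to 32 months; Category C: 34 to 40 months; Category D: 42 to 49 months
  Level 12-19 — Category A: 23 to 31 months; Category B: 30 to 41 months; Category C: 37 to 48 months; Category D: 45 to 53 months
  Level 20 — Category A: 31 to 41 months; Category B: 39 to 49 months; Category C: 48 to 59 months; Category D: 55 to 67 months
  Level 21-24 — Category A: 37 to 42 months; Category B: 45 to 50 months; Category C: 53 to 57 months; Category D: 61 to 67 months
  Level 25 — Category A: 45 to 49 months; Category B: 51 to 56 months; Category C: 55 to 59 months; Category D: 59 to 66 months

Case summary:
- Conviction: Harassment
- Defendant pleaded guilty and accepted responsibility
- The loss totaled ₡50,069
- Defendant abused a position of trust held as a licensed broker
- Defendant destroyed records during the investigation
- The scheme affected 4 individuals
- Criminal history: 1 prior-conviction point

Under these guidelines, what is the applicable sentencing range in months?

31-41 months

Base offense level for harassment: 14.
S2 applies: 14 + 2 = 16.
S4 applies: 16 − 1 = 15.
S5 does not apply.
S6 applies (level before this adjustment is 15 ≥ 14, so +3): 15 + 3 = 18.
S7 applies (level before this adjustment is 18 ≥ 10, so +2): 18 + 2 = 20.
Final offense level: 20.
Criminal history: 1 prior point → Category A (0-6).
Level 20 falls in the 20 band.
Grid: Level 20 × Category A = 31-41 months.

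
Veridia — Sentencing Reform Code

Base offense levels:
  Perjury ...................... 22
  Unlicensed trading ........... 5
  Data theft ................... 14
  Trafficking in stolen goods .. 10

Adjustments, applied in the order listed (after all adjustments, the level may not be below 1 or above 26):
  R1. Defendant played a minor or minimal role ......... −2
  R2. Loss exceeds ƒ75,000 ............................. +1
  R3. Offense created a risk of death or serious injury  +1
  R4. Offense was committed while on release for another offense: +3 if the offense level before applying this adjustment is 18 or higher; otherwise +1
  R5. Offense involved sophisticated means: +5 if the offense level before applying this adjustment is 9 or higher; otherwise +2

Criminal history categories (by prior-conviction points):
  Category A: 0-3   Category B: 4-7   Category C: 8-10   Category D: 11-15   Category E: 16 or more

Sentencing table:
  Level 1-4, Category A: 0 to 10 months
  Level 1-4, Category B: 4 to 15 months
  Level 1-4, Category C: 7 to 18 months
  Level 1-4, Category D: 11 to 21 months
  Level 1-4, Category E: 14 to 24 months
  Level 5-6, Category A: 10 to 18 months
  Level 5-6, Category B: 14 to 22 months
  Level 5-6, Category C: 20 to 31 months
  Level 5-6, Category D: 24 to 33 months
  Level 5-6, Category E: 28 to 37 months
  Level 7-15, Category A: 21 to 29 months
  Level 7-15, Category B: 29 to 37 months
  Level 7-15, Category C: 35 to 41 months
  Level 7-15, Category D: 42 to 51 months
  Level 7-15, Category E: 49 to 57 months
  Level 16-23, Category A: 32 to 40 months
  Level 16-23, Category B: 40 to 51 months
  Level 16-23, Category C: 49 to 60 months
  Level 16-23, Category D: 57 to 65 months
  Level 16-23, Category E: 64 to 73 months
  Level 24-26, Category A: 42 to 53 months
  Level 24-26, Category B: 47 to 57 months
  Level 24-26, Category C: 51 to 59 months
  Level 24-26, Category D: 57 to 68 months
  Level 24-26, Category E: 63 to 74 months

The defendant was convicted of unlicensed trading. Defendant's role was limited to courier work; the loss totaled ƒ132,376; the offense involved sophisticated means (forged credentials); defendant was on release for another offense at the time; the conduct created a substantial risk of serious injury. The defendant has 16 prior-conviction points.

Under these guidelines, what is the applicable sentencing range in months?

49-57 months

Base offense level for unlicensed trading: 5.
R1 applies: 5 − 2 = 3.
R2 applies: 3 + 1 = 4.
R3 applies: 4 + 1 = 5.
R4 applies (level before this adjustment is 5 < 18, so +1): 5 + 1 = 6.
R5 applies (level before this adjustment is 6 < 9, so +2): 6 + 2 = 8.
Final offense level: 8.
Criminal history: 16 prior points → Category E (16+).
Level 8 falls in the 7-15 band.
Grid: Level 7-15 × Category E = 49-57 months.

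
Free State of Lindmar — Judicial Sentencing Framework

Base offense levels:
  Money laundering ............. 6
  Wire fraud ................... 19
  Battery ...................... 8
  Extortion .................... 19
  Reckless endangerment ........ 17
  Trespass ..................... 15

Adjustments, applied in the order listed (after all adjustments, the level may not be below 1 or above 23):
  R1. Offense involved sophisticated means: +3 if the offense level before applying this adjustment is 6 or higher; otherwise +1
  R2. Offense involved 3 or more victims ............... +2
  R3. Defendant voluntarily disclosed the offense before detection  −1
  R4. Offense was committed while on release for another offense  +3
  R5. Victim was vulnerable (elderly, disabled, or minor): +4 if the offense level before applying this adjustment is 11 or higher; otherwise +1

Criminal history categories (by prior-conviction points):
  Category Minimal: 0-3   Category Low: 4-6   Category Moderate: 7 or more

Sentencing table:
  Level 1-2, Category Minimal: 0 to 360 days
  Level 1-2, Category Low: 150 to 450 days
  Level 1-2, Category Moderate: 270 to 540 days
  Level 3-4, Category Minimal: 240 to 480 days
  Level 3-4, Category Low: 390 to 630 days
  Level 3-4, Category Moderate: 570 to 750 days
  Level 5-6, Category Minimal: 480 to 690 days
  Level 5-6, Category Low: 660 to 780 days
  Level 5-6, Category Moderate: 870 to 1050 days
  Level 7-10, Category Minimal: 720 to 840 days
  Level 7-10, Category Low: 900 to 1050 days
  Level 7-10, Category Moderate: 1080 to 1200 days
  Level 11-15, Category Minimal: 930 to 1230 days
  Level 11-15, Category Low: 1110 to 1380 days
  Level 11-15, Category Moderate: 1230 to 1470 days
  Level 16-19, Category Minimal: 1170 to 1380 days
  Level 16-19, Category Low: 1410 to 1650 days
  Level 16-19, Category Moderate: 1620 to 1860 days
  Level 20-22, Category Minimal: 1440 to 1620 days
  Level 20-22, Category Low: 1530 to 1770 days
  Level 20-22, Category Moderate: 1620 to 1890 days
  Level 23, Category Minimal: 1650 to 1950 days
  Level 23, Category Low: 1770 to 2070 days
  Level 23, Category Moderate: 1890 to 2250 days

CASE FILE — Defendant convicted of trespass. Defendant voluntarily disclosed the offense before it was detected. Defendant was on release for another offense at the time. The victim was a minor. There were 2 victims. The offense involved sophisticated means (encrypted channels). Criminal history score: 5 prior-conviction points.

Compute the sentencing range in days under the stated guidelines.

Base offense level for trespass: 15.
R1 applies (level before this adjustment is 15 ≥ 6, so +3): 15 + 3 = 18.
R2 does not apply.
R3 applies: 18 − 1 = 17.
R4 applies: 17 + 3 = 20.
R5 applies (level before this adjustment is 20 ≥ 11, so +4): 20 + 4 = 24.
Level 24 exceeds the maximum of 23; capped at 23.
Final offense level: 23.
Criminal history: 5 prior points → Category Low (4-6).
Level 23 falls in the 23 band.
Grid: Level 23 × Category Low = 1770-2070 days.

1770-2070 days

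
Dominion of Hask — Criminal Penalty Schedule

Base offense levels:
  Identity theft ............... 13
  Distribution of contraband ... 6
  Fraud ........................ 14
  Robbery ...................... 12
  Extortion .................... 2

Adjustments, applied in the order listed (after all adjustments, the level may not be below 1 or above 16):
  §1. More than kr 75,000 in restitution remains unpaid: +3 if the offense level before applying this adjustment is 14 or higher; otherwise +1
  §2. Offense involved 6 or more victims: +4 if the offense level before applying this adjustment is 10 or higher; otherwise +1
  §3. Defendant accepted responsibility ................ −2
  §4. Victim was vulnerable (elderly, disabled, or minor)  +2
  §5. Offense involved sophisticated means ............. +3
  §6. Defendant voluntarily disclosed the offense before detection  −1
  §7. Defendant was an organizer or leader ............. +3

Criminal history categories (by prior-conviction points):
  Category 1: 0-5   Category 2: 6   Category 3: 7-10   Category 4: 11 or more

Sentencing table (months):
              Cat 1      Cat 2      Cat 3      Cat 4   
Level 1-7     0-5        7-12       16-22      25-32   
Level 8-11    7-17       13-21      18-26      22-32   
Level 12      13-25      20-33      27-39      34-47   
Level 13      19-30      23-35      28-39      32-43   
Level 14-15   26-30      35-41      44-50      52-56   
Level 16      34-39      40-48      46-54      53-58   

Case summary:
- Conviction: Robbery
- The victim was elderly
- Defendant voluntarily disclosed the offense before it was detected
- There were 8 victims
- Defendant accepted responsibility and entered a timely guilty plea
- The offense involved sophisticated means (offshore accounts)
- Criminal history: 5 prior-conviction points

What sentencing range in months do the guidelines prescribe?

Base offense level for robbery: 12.
§2 applies (level before this adjustment is 12 ≥ 10, so +4): 12 + 4 = 16.
§3 applies: 16 − 2 = 14.
§4 applies: 14 + 2 = 16.
§5 applies: 16 + 3 = 19.
§6 applies: 19 − 1 = 18.
Level 18 exceeds the maximum of 16; capped at 16.
Final offense level: 16.
Criminal history: 5 prior points → Category 1 (0-5).
Level 16 falls in the 16 band.
Grid: Level 16 × Category 1 = 34-39 months.

34-39 months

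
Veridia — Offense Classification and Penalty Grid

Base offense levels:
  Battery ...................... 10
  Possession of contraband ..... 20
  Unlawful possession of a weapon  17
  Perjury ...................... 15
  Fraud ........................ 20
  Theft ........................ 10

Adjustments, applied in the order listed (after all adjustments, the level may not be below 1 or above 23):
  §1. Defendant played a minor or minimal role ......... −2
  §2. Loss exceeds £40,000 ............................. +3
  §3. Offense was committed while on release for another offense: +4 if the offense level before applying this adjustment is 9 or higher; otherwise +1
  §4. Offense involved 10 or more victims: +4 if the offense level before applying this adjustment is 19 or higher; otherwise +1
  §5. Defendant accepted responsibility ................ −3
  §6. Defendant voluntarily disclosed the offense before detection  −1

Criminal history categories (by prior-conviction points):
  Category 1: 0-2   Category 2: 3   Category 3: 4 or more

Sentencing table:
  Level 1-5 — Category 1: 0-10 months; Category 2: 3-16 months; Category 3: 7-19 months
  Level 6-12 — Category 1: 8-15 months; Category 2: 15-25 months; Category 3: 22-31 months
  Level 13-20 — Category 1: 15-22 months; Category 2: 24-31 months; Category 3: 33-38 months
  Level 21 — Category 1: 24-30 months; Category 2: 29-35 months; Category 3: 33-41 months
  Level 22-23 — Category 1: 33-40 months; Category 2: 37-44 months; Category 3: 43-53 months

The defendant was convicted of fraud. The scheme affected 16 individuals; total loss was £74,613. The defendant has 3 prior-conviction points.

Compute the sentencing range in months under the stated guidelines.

Base offense level for fraud: 20.
§1 does not apply.
§2 applies: 20 + 3 = 23.
§3 does not apply.
§4 applies (level before this adjustment is 23 ≥ 19, so +4): 23 + 4 = 27.
Level 27 exceeds the maximum of 23; capped at 23.
Final offense level: 23.
Criminal history: 3 prior points → Category 2 (3).
Level 23 falls in the 22-23 band.
Grid: Level 22-23 × Category 2 = 37-44 months.

37-44 months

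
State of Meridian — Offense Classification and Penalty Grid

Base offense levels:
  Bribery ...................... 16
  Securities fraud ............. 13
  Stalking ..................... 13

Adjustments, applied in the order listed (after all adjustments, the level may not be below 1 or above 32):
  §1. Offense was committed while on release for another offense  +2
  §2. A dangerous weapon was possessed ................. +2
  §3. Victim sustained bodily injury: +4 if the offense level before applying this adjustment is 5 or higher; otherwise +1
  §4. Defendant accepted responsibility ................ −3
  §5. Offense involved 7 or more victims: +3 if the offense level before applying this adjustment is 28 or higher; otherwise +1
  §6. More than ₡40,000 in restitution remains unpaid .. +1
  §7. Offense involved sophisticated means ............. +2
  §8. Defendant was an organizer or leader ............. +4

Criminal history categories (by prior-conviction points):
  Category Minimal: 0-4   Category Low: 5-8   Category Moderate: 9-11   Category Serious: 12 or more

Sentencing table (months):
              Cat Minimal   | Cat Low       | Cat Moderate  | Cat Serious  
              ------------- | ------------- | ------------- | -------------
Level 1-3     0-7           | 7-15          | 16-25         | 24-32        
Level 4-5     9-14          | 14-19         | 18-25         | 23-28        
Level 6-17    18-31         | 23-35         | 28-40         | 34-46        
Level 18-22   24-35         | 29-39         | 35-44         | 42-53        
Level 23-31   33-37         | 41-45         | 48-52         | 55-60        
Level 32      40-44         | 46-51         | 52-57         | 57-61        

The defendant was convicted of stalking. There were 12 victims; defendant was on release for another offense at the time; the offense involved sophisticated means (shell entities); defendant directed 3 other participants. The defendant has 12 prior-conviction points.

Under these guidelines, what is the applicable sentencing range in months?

42-53 months

Base offense level for stalking: 13.
§1 applies: 13 + 2 = 15.
§2 does not apply.
§4 does not apply.
§5 applies (level before this adjustment is 15 < 28, so +1): 15 + 1 = 16.
§6 does not apply.
§7 applies: 16 + 2 = 18.
§8 applies: 18 + 4 = 22.
Final offense level: 22.
Criminal history: 12 prior points → Category Serious (12+).
Level 22 falls in the 18-22 band.
Grid: Level 18-22 × Category Serious = 42-53 months.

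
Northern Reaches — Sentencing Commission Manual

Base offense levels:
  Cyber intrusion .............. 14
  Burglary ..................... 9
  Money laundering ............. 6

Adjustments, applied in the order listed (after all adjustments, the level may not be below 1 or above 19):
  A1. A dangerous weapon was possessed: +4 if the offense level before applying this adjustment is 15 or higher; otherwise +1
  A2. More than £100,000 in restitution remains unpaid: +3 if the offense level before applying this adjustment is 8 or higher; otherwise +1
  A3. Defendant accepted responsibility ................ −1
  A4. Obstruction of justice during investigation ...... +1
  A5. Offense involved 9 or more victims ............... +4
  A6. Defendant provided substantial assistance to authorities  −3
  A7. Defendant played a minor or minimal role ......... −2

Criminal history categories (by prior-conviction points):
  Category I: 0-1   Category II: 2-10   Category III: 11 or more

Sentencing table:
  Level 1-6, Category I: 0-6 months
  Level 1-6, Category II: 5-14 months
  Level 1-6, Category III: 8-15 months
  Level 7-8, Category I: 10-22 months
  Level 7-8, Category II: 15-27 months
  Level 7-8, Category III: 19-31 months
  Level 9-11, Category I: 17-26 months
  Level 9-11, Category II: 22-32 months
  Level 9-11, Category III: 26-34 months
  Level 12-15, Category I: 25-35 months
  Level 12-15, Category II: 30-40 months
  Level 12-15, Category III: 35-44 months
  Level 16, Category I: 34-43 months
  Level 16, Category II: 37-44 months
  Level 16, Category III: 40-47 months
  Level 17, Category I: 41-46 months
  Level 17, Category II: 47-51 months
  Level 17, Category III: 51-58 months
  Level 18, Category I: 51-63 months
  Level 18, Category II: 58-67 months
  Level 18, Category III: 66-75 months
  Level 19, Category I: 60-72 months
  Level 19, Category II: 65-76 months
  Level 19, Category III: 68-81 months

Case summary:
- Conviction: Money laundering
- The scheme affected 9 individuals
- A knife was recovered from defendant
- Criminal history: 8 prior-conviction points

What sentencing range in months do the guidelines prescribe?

Base offense level for money laundering: 6.
A1 applies (level before this adjustment is 6 < 15, so +1): 6 + 1 = 7.
A5 applies: 7 + 4 = 11.
Final offense level: 11.
Criminal history: 8 prior points → Category II (2-10).
Level 11 falls in the 9-11 band.
Grid: Level 9-11 × Category II = 22-32 months.

22-32 months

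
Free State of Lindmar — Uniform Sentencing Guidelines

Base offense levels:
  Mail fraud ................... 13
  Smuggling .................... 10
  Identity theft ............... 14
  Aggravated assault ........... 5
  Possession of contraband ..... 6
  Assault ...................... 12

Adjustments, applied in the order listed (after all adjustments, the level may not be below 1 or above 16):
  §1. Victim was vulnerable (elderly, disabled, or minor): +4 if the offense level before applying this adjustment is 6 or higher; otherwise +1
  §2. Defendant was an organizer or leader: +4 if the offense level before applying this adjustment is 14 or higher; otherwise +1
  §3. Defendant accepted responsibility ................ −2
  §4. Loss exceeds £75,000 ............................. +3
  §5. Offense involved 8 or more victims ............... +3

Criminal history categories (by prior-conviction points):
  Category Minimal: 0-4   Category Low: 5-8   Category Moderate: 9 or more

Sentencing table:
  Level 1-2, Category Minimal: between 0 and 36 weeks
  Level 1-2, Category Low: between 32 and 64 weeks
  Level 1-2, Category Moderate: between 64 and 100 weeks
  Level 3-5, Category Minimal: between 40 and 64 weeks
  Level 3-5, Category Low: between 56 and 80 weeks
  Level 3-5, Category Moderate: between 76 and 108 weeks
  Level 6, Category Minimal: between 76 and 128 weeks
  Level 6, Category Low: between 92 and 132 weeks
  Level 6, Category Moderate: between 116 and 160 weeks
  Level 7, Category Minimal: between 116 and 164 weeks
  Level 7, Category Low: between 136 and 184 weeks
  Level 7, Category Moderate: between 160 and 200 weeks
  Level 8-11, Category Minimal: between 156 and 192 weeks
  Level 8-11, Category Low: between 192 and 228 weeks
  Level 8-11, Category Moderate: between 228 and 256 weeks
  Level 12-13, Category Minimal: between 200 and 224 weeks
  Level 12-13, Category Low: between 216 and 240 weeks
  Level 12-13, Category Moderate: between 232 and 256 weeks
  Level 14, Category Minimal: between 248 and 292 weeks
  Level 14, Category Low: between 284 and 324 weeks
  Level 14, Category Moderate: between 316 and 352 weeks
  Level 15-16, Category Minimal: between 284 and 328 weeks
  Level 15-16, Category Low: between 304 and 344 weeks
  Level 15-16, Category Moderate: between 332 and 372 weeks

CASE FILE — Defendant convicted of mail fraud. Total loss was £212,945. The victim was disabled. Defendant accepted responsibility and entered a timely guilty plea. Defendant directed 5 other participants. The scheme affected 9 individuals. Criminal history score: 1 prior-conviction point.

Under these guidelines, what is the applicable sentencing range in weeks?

Base offense level for mail fraud: 13.
§1 applies (level before this adjustment is 13 ≥ 6, so +4): 13 + 4 = 17.
§2 applies (level before this adjustment is 17 ≥ 14, so +4): 17 + 4 = 21.
§3 applies: 21 − 2 = 19.
§4 applies: 19 + 3 = 22.
§5 applies: 22 + 3 = 25.
Level 25 exceeds the maximum of 16; capped at 16.
Final offense level: 16.
Criminal history: 1 prior point → Category Minimal (0-4).
Level 16 falls in the 15-16 band.
Grid: Level 15-16 × Category Minimal = 284-328 weeks.

284-328 weeks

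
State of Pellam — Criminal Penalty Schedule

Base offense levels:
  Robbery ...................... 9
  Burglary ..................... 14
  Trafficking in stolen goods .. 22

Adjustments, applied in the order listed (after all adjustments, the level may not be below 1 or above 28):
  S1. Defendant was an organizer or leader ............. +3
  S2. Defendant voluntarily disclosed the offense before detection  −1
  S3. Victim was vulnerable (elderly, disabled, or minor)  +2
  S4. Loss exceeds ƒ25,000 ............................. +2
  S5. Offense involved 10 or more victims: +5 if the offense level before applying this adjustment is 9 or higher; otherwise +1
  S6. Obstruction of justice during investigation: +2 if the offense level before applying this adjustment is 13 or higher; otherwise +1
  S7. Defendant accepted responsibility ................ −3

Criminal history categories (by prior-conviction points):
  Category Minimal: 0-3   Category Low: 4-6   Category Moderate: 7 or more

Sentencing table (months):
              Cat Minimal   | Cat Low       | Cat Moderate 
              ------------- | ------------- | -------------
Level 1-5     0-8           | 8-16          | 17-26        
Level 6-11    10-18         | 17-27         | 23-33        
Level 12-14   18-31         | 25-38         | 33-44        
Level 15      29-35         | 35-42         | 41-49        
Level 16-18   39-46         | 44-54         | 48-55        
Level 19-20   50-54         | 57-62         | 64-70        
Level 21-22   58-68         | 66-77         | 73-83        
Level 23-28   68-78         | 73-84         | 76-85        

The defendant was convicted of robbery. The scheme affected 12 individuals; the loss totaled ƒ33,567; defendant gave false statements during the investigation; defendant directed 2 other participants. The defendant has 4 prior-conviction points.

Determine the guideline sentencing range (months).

66-77 months

Base offense level for robbery: 9.
S1 applies: 9 + 3 = 12.
S2 does not apply.
S3 does not apply.
S4 applies: 12 + 2 = 14.
S5 applies (level before this adjustment is 14 ≥ 9, so +5): 14 + 5 = 19.
S6 applies (level before this adjustment is 19 ≥ 13, so +2): 19 + 2 = 21.
S7 does not apply.
Final offense level: 21.
Criminal history: 4 prior points → Category Low (4-6).
Level 21 falls in the 21-22 band.
Grid: Level 21-22 × Category Low = 66-77 months.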